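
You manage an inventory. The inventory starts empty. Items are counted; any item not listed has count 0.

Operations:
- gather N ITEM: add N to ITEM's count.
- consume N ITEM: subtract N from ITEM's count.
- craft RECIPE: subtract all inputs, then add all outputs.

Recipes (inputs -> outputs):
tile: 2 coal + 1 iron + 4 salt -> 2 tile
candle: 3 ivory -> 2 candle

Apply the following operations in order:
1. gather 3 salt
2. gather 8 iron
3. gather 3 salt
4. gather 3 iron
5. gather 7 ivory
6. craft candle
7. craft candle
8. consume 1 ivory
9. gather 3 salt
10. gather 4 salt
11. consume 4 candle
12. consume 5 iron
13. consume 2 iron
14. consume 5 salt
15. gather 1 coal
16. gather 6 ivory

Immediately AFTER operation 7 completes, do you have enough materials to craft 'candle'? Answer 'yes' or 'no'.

After 1 (gather 3 salt): salt=3
After 2 (gather 8 iron): iron=8 salt=3
After 3 (gather 3 salt): iron=8 salt=6
After 4 (gather 3 iron): iron=11 salt=6
After 5 (gather 7 ivory): iron=11 ivory=7 salt=6
After 6 (craft candle): candle=2 iron=11 ivory=4 salt=6
After 7 (craft candle): candle=4 iron=11 ivory=1 salt=6

Answer: no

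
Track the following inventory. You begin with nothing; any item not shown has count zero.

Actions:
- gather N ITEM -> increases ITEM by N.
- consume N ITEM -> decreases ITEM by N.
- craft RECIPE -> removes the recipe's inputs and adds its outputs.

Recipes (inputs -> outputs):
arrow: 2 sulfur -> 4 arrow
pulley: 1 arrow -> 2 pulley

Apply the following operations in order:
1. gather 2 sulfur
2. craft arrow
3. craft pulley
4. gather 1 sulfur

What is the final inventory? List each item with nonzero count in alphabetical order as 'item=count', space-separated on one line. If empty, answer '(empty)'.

After 1 (gather 2 sulfur): sulfur=2
After 2 (craft arrow): arrow=4
After 3 (craft pulley): arrow=3 pulley=2
After 4 (gather 1 sulfur): arrow=3 pulley=2 sulfur=1

Answer: arrow=3 pulley=2 sulfur=1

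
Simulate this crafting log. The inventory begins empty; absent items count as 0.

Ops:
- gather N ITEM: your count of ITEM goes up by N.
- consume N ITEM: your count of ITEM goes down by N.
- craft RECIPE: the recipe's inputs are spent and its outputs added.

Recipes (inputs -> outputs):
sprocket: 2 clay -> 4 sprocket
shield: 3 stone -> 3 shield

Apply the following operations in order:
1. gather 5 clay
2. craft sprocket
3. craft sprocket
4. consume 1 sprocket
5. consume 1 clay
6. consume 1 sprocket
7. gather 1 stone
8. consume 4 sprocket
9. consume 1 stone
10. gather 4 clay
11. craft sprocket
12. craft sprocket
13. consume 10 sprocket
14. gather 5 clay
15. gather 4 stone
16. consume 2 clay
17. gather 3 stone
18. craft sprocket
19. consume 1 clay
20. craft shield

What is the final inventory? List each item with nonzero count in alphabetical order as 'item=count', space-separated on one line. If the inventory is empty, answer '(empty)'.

After 1 (gather 5 clay): clay=5
After 2 (craft sprocket): clay=3 sprocket=4
After 3 (craft sprocket): clay=1 sprocket=8
After 4 (consume 1 sprocket): clay=1 sprocket=7
After 5 (consume 1 clay): sprocket=7
After 6 (consume 1 sprocket): sprocket=6
After 7 (gather 1 stone): sprocket=6 stone=1
After 8 (consume 4 sprocket): sprocket=2 stone=1
After 9 (consume 1 stone): sprocket=2
After 10 (gather 4 clay): clay=4 sprocket=2
After 11 (craft sprocket): clay=2 sprocket=6
After 12 (craft sprocket): sprocket=10
After 13 (consume 10 sprocket): (empty)
After 14 (gather 5 clay): clay=5
After 15 (gather 4 stone): clay=5 stone=4
After 16 (consume 2 clay): clay=3 stone=4
After 17 (gather 3 stone): clay=3 stone=7
After 18 (craft sprocket): clay=1 sprocket=4 stone=7
After 19 (consume 1 clay): sprocket=4 stone=7
After 20 (craft shield): shield=3 sprocket=4 stone=4

Answer: shield=3 sprocket=4 stone=4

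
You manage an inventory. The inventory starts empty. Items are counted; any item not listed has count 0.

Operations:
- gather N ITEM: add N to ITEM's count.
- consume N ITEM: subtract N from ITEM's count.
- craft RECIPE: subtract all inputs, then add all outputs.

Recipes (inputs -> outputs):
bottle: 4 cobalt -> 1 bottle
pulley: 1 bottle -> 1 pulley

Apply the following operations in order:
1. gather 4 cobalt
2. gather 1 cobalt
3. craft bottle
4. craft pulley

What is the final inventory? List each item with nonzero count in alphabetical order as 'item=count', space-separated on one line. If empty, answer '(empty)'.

Answer: cobalt=1 pulley=1

Derivation:
After 1 (gather 4 cobalt): cobalt=4
After 2 (gather 1 cobalt): cobalt=5
After 3 (craft bottle): bottle=1 cobalt=1
After 4 (craft pulley): cobalt=1 pulley=1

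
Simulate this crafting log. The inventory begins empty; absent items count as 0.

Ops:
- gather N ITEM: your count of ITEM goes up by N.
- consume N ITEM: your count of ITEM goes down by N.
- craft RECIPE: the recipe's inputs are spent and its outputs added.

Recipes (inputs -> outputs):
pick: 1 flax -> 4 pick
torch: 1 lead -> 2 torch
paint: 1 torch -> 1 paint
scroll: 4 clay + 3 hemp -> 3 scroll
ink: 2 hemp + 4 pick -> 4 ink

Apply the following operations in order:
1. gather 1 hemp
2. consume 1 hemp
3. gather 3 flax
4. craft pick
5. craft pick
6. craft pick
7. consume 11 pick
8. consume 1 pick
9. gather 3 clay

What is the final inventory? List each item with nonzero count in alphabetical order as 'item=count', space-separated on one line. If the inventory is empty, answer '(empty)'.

After 1 (gather 1 hemp): hemp=1
After 2 (consume 1 hemp): (empty)
After 3 (gather 3 flax): flax=3
After 4 (craft pick): flax=2 pick=4
After 5 (craft pick): flax=1 pick=8
After 6 (craft pick): pick=12
After 7 (consume 11 pick): pick=1
After 8 (consume 1 pick): (empty)
After 9 (gather 3 clay): clay=3

Answer: clay=3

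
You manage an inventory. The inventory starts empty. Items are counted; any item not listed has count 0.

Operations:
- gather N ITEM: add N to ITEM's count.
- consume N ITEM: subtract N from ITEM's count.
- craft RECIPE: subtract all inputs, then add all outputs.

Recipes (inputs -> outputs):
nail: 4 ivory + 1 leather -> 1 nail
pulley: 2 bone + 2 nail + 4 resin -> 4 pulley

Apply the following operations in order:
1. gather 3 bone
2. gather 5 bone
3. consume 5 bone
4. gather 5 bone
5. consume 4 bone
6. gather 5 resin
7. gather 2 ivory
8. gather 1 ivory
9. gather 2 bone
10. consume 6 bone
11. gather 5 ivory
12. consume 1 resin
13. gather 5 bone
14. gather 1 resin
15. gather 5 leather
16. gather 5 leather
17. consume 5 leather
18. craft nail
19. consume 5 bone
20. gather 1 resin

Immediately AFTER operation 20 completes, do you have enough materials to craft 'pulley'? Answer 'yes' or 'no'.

After 1 (gather 3 bone): bone=3
After 2 (gather 5 bone): bone=8
After 3 (consume 5 bone): bone=3
After 4 (gather 5 bone): bone=8
After 5 (consume 4 bone): bone=4
After 6 (gather 5 resin): bone=4 resin=5
After 7 (gather 2 ivory): bone=4 ivory=2 resin=5
After 8 (gather 1 ivory): bone=4 ivory=3 resin=5
After 9 (gather 2 bone): bone=6 ivory=3 resin=5
After 10 (consume 6 bone): ivory=3 resin=5
After 11 (gather 5 ivory): ivory=8 resin=5
After 12 (consume 1 resin): ivory=8 resin=4
After 13 (gather 5 bone): bone=5 ivory=8 resin=4
After 14 (gather 1 resin): bone=5 ivory=8 resin=5
After 15 (gather 5 leather): bone=5 ivory=8 leather=5 resin=5
After 16 (gather 5 leather): bone=5 ivory=8 leather=10 resin=5
After 17 (consume 5 leather): bone=5 ivory=8 leather=5 resin=5
After 18 (craft nail): bone=5 ivory=4 leather=4 nail=1 resin=5
After 19 (consume 5 bone): ivory=4 leather=4 nail=1 resin=5
After 20 (gather 1 resin): ivory=4 leather=4 nail=1 resin=6

Answer: no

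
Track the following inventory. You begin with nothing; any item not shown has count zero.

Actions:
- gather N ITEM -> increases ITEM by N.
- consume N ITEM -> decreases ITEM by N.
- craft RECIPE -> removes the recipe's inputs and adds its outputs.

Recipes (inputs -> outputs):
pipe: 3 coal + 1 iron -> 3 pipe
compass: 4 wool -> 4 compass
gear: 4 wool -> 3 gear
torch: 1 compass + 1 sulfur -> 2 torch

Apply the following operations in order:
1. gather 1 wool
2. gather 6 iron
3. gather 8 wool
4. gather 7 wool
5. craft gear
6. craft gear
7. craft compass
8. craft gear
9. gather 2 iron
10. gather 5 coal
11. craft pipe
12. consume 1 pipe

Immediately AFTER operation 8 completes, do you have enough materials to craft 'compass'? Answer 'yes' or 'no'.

After 1 (gather 1 wool): wool=1
After 2 (gather 6 iron): iron=6 wool=1
After 3 (gather 8 wool): iron=6 wool=9
After 4 (gather 7 wool): iron=6 wool=16
After 5 (craft gear): gear=3 iron=6 wool=12
After 6 (craft gear): gear=6 iron=6 wool=8
After 7 (craft compass): compass=4 gear=6 iron=6 wool=4
After 8 (craft gear): compass=4 gear=9 iron=6

Answer: no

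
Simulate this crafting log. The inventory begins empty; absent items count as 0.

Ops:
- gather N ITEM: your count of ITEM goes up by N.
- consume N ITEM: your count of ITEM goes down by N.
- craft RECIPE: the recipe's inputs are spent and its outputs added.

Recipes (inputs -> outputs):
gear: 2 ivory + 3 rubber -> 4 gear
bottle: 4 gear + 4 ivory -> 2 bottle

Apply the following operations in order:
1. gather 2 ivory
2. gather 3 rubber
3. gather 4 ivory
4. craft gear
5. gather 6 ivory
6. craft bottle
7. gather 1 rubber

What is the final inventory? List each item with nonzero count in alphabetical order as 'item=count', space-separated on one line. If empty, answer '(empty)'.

Answer: bottle=2 ivory=6 rubber=1

Derivation:
After 1 (gather 2 ivory): ivory=2
After 2 (gather 3 rubber): ivory=2 rubber=3
After 3 (gather 4 ivory): ivory=6 rubber=3
After 4 (craft gear): gear=4 ivory=4
After 5 (gather 6 ivory): gear=4 ivory=10
After 6 (craft bottle): bottle=2 ivory=6
After 7 (gather 1 rubber): bottle=2 ivory=6 rubber=1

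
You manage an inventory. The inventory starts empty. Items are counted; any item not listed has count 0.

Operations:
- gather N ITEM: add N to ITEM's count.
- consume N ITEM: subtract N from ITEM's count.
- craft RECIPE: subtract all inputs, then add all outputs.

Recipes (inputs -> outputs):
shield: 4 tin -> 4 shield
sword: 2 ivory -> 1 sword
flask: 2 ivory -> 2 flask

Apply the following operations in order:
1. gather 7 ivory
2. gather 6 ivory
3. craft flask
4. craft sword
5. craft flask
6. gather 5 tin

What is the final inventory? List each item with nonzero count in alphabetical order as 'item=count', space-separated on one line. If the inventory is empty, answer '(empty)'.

Answer: flask=4 ivory=7 sword=1 tin=5

Derivation:
After 1 (gather 7 ivory): ivory=7
After 2 (gather 6 ivory): ivory=13
After 3 (craft flask): flask=2 ivory=11
After 4 (craft sword): flask=2 ivory=9 sword=1
After 5 (craft flask): flask=4 ivory=7 sword=1
After 6 (gather 5 tin): flask=4 ivory=7 sword=1 tin=5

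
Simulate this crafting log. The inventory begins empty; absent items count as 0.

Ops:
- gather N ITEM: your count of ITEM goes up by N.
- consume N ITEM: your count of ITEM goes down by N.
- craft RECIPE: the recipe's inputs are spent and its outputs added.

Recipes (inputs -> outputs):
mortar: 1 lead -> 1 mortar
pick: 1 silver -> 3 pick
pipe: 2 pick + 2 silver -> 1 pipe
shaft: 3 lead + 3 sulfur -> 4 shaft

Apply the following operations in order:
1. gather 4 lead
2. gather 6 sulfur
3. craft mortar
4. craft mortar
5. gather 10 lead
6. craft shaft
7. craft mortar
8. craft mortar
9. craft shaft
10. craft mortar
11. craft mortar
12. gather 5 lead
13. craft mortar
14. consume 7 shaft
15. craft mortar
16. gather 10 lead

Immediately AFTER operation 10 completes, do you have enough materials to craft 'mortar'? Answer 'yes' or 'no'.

After 1 (gather 4 lead): lead=4
After 2 (gather 6 sulfur): lead=4 sulfur=6
After 3 (craft mortar): lead=3 mortar=1 sulfur=6
After 4 (craft mortar): lead=2 mortar=2 sulfur=6
After 5 (gather 10 lead): lead=12 mortar=2 sulfur=6
After 6 (craft shaft): lead=9 mortar=2 shaft=4 sulfur=3
After 7 (craft mortar): lead=8 mortar=3 shaft=4 sulfur=3
After 8 (craft mortar): lead=7 mortar=4 shaft=4 sulfur=3
After 9 (craft shaft): lead=4 mortar=4 shaft=8
After 10 (craft mortar): lead=3 mortar=5 shaft=8

Answer: yes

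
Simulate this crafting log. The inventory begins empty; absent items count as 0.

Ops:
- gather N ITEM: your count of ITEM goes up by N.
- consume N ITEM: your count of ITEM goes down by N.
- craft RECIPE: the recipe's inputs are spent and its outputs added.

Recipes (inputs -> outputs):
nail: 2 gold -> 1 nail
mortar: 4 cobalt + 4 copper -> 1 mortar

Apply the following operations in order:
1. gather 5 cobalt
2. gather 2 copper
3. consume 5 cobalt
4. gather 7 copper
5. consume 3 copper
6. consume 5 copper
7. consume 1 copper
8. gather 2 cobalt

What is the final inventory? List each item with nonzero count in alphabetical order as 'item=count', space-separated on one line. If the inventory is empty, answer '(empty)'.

After 1 (gather 5 cobalt): cobalt=5
After 2 (gather 2 copper): cobalt=5 copper=2
After 3 (consume 5 cobalt): copper=2
After 4 (gather 7 copper): copper=9
After 5 (consume 3 copper): copper=6
After 6 (consume 5 copper): copper=1
After 7 (consume 1 copper): (empty)
After 8 (gather 2 cobalt): cobalt=2

Answer: cobalt=2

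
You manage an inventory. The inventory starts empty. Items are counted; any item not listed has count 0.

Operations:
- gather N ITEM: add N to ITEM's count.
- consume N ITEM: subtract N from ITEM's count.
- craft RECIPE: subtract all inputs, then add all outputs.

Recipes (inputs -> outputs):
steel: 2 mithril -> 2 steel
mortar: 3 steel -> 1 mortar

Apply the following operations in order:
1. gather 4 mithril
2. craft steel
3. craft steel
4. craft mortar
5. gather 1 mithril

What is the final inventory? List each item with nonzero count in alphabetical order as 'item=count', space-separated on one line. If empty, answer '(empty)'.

After 1 (gather 4 mithril): mithril=4
After 2 (craft steel): mithril=2 steel=2
After 3 (craft steel): steel=4
After 4 (craft mortar): mortar=1 steel=1
After 5 (gather 1 mithril): mithril=1 mortar=1 steel=1

Answer: mithril=1 mortar=1 steel=1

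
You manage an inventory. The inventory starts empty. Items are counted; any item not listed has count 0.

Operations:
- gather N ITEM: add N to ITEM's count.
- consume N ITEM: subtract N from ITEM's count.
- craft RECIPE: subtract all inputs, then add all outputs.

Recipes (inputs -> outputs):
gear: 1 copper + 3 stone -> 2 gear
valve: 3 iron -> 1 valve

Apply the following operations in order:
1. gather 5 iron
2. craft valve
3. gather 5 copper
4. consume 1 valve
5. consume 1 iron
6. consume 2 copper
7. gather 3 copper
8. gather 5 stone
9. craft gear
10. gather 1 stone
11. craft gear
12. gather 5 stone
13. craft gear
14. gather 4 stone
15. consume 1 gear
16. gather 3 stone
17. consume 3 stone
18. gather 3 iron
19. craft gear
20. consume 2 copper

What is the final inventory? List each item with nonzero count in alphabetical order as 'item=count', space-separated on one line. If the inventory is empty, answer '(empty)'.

After 1 (gather 5 iron): iron=5
After 2 (craft valve): iron=2 valve=1
After 3 (gather 5 copper): copper=5 iron=2 valve=1
After 4 (consume 1 valve): copper=5 iron=2
After 5 (consume 1 iron): copper=5 iron=1
After 6 (consume 2 copper): copper=3 iron=1
After 7 (gather 3 copper): copper=6 iron=1
After 8 (gather 5 stone): copper=6 iron=1 stone=5
After 9 (craft gear): copper=5 gear=2 iron=1 stone=2
After 10 (gather 1 stone): copper=5 gear=2 iron=1 stone=3
After 11 (craft gear): copper=4 gear=4 iron=1
After 12 (gather 5 stone): copper=4 gear=4 iron=1 stone=5
After 13 (craft gear): copper=3 gear=6 iron=1 stone=2
After 14 (gather 4 stone): copper=3 gear=6 iron=1 stone=6
After 15 (consume 1 gear): copper=3 gear=5 iron=1 stone=6
After 16 (gather 3 stone): copper=3 gear=5 iron=1 stone=9
After 17 (consume 3 stone): copper=3 gear=5 iron=1 stone=6
After 18 (gather 3 iron): copper=3 gear=5 iron=4 stone=6
After 19 (craft gear): copper=2 gear=7 iron=4 stone=3
After 20 (consume 2 copper): gear=7 iron=4 stone=3

Answer: gear=7 iron=4 stone=3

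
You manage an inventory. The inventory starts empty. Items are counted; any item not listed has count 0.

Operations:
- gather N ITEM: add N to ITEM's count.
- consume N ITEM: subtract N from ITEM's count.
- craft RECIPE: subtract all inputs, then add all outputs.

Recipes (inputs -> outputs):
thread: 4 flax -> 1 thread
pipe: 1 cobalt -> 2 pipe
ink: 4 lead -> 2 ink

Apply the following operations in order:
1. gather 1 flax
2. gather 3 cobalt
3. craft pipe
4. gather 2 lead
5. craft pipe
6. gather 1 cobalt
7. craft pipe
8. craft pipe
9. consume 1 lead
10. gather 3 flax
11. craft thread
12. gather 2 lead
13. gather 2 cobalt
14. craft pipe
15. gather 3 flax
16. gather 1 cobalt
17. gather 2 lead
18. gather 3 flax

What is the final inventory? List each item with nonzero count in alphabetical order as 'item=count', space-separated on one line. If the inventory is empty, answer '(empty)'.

After 1 (gather 1 flax): flax=1
After 2 (gather 3 cobalt): cobalt=3 flax=1
After 3 (craft pipe): cobalt=2 flax=1 pipe=2
After 4 (gather 2 lead): cobalt=2 flax=1 lead=2 pipe=2
After 5 (craft pipe): cobalt=1 flax=1 lead=2 pipe=4
After 6 (gather 1 cobalt): cobalt=2 flax=1 lead=2 pipe=4
After 7 (craft pipe): cobalt=1 flax=1 lead=2 pipe=6
After 8 (craft pipe): flax=1 lead=2 pipe=8
After 9 (consume 1 lead): flax=1 lead=1 pipe=8
After 10 (gather 3 flax): flax=4 lead=1 pipe=8
After 11 (craft thread): lead=1 pipe=8 thread=1
After 12 (gather 2 lead): lead=3 pipe=8 thread=1
After 13 (gather 2 cobalt): cobalt=2 lead=3 pipe=8 thread=1
After 14 (craft pipe): cobalt=1 lead=3 pipe=10 thread=1
After 15 (gather 3 flax): cobalt=1 flax=3 lead=3 pipe=10 thread=1
After 16 (gather 1 cobalt): cobalt=2 flax=3 lead=3 pipe=10 thread=1
After 17 (gather 2 lead): cobalt=2 flax=3 lead=5 pipe=10 thread=1
After 18 (gather 3 flax): cobalt=2 flax=6 lead=5 pipe=10 thread=1

Answer: cobalt=2 flax=6 lead=5 pipe=10 thread=1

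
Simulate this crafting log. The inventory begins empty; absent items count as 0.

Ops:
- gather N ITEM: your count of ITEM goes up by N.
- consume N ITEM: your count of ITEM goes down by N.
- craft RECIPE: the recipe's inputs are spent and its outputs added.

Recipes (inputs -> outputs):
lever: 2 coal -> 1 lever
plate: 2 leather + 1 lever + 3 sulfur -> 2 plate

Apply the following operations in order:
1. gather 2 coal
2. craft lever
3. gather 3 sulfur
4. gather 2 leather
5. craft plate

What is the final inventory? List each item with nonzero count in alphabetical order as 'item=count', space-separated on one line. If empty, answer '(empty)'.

Answer: plate=2

Derivation:
After 1 (gather 2 coal): coal=2
After 2 (craft lever): lever=1
After 3 (gather 3 sulfur): lever=1 sulfur=3
After 4 (gather 2 leather): leather=2 lever=1 sulfur=3
After 5 (craft plate): plate=2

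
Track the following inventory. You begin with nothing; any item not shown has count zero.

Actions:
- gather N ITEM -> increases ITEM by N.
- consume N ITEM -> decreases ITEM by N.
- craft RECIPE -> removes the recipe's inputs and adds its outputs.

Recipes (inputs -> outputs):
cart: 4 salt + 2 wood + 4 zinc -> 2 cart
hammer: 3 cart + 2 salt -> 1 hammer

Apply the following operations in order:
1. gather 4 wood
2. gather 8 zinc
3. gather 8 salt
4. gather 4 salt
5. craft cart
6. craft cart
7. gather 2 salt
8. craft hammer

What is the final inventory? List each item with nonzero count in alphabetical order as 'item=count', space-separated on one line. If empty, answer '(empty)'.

Answer: cart=1 hammer=1 salt=4

Derivation:
After 1 (gather 4 wood): wood=4
After 2 (gather 8 zinc): wood=4 zinc=8
After 3 (gather 8 salt): salt=8 wood=4 zinc=8
After 4 (gather 4 salt): salt=12 wood=4 zinc=8
After 5 (craft cart): cart=2 salt=8 wood=2 zinc=4
After 6 (craft cart): cart=4 salt=4
After 7 (gather 2 salt): cart=4 salt=6
After 8 (craft hammer): cart=1 hammer=1 salt=4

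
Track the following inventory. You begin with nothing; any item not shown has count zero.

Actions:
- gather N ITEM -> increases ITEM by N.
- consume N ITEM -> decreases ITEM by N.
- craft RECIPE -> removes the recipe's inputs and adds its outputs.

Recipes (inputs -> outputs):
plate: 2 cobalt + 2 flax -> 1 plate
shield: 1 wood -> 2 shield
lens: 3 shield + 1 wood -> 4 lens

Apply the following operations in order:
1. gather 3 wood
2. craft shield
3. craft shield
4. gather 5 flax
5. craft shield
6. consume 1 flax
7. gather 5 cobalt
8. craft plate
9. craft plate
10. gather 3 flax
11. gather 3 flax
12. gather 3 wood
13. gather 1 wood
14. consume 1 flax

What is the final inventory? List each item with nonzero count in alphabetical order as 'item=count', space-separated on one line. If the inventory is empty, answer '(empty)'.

Answer: cobalt=1 flax=5 plate=2 shield=6 wood=4

Derivation:
After 1 (gather 3 wood): wood=3
After 2 (craft shield): shield=2 wood=2
After 3 (craft shield): shield=4 wood=1
After 4 (gather 5 flax): flax=5 shield=4 wood=1
After 5 (craft shield): flax=5 shield=6
After 6 (consume 1 flax): flax=4 shield=6
After 7 (gather 5 cobalt): cobalt=5 flax=4 shield=6
After 8 (craft plate): cobalt=3 flax=2 plate=1 shield=6
After 9 (craft plate): cobalt=1 plate=2 shield=6
After 10 (gather 3 flax): cobalt=1 flax=3 plate=2 shield=6
After 11 (gather 3 flax): cobalt=1 flax=6 plate=2 shield=6
After 12 (gather 3 wood): cobalt=1 flax=6 plate=2 shield=6 wood=3
After 13 (gather 1 wood): cobalt=1 flax=6 plate=2 shield=6 wood=4
After 14 (consume 1 flax): cobalt=1 flax=5 plate=2 shield=6 wood=4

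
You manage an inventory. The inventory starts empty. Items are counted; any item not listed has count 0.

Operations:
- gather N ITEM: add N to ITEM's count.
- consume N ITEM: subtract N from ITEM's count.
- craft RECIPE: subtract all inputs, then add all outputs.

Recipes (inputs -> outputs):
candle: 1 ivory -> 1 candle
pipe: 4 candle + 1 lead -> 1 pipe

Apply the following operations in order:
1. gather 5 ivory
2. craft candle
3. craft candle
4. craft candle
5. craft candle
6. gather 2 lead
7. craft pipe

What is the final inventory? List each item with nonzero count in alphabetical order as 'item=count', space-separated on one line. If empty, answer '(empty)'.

After 1 (gather 5 ivory): ivory=5
After 2 (craft candle): candle=1 ivory=4
After 3 (craft candle): candle=2 ivory=3
After 4 (craft candle): candle=3 ivory=2
After 5 (craft candle): candle=4 ivory=1
After 6 (gather 2 lead): candle=4 ivory=1 lead=2
After 7 (craft pipe): ivory=1 lead=1 pipe=1

Answer: ivory=1 lead=1 pipe=1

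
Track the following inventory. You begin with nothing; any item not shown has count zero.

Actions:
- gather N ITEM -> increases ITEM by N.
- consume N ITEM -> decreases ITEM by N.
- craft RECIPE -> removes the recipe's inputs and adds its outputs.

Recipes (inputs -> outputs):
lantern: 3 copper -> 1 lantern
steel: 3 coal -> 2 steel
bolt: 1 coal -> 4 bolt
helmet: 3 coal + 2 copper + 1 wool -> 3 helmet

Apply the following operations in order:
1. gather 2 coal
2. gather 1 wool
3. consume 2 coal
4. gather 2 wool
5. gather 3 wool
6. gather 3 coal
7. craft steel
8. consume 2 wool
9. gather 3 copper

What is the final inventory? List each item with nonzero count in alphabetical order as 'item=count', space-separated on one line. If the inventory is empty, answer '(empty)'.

After 1 (gather 2 coal): coal=2
After 2 (gather 1 wool): coal=2 wool=1
After 3 (consume 2 coal): wool=1
After 4 (gather 2 wool): wool=3
After 5 (gather 3 wool): wool=6
After 6 (gather 3 coal): coal=3 wool=6
After 7 (craft steel): steel=2 wool=6
After 8 (consume 2 wool): steel=2 wool=4
After 9 (gather 3 copper): copper=3 steel=2 wool=4

Answer: copper=3 steel=2 wool=4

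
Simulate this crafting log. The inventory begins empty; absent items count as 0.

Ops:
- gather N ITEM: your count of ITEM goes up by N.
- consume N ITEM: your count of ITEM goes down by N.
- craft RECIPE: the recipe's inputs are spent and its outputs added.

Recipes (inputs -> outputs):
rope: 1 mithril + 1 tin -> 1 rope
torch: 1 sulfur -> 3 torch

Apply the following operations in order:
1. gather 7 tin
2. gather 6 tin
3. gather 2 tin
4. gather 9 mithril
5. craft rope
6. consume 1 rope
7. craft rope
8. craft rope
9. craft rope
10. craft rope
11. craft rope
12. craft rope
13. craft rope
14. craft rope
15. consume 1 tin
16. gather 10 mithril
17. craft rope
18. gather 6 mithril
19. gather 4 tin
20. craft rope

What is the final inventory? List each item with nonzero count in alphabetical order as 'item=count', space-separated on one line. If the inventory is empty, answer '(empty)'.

After 1 (gather 7 tin): tin=7
After 2 (gather 6 tin): tin=13
After 3 (gather 2 tin): tin=15
After 4 (gather 9 mithril): mithril=9 tin=15
After 5 (craft rope): mithril=8 rope=1 tin=14
After 6 (consume 1 rope): mithril=8 tin=14
After 7 (craft rope): mithril=7 rope=1 tin=13
After 8 (craft rope): mithril=6 rope=2 tin=12
After 9 (craft rope): mithril=5 rope=3 tin=11
After 10 (craft rope): mithril=4 rope=4 tin=10
After 11 (craft rope): mithril=3 rope=5 tin=9
After 12 (craft rope): mithril=2 rope=6 tin=8
After 13 (craft rope): mithril=1 rope=7 tin=7
After 14 (craft rope): rope=8 tin=6
After 15 (consume 1 tin): rope=8 tin=5
After 16 (gather 10 mithril): mithril=10 rope=8 tin=5
After 17 (craft rope): mithril=9 rope=9 tin=4
After 18 (gather 6 mithril): mithril=15 rope=9 tin=4
After 19 (gather 4 tin): mithril=15 rope=9 tin=8
After 20 (craft rope): mithril=14 rope=10 tin=7

Answer: mithril=14 rope=10 tin=7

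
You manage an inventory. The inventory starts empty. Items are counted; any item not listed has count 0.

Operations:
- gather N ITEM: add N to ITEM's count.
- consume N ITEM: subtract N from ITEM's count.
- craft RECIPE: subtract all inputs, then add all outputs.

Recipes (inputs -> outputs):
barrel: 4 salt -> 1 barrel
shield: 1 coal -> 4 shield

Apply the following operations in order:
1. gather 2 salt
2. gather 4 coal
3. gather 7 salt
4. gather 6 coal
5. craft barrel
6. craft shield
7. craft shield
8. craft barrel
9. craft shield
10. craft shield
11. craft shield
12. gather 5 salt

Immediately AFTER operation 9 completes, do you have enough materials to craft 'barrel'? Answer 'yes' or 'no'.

After 1 (gather 2 salt): salt=2
After 2 (gather 4 coal): coal=4 salt=2
After 3 (gather 7 salt): coal=4 salt=9
After 4 (gather 6 coal): coal=10 salt=9
After 5 (craft barrel): barrel=1 coal=10 salt=5
After 6 (craft shield): barrel=1 coal=9 salt=5 shield=4
After 7 (craft shield): barrel=1 coal=8 salt=5 shield=8
After 8 (craft barrel): barrel=2 coal=8 salt=1 shield=8
After 9 (craft shield): barrel=2 coal=7 salt=1 shield=12

Answer: no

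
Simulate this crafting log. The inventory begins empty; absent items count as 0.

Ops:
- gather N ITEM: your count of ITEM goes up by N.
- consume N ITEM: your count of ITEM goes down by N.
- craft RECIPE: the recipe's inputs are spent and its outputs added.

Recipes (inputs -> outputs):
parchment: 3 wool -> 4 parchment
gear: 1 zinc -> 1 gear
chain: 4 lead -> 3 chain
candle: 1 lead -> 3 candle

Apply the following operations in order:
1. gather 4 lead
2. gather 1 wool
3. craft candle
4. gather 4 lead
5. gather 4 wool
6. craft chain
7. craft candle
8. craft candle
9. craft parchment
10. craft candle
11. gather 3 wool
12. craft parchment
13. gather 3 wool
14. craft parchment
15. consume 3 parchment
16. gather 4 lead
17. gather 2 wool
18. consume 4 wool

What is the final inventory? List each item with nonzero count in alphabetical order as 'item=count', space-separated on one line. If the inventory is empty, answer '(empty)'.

Answer: candle=12 chain=3 lead=4 parchment=9

Derivation:
After 1 (gather 4 lead): lead=4
After 2 (gather 1 wool): lead=4 wool=1
After 3 (craft candle): candle=3 lead=3 wool=1
After 4 (gather 4 lead): candle=3 lead=7 wool=1
After 5 (gather 4 wool): candle=3 lead=7 wool=5
After 6 (craft chain): candle=3 chain=3 lead=3 wool=5
After 7 (craft candle): candle=6 chain=3 lead=2 wool=5
After 8 (craft candle): candle=9 chain=3 lead=1 wool=5
After 9 (craft parchment): candle=9 chain=3 lead=1 parchment=4 wool=2
After 10 (craft candle): candle=12 chain=3 parchment=4 wool=2
After 11 (gather 3 wool): candle=12 chain=3 parchment=4 wool=5
After 12 (craft parchment): candle=12 chain=3 parchment=8 wool=2
After 13 (gather 3 wool): candle=12 chain=3 parchment=8 wool=5
After 14 (craft parchment): candle=12 chain=3 parchment=12 wool=2
After 15 (consume 3 parchment): candle=12 chain=3 parchment=9 wool=2
After 16 (gather 4 lead): candle=12 chain=3 lead=4 parchment=9 wool=2
After 17 (gather 2 wool): candle=12 chain=3 lead=4 parchment=9 wool=4
After 18 (consume 4 wool): candle=12 chain=3 lead=4 parchment=9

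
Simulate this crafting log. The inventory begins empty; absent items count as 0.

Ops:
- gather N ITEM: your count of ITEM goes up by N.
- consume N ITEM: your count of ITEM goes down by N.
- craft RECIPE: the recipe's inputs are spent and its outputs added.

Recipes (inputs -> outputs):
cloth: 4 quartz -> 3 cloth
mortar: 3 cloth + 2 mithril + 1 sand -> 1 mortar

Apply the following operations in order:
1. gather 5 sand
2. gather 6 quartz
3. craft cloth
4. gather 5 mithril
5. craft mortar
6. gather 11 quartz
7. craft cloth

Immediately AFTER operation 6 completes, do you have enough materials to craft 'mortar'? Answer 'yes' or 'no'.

After 1 (gather 5 sand): sand=5
After 2 (gather 6 quartz): quartz=6 sand=5
After 3 (craft cloth): cloth=3 quartz=2 sand=5
After 4 (gather 5 mithril): cloth=3 mithril=5 quartz=2 sand=5
After 5 (craft mortar): mithril=3 mortar=1 quartz=2 sand=4
After 6 (gather 11 quartz): mithril=3 mortar=1 quartz=13 sand=4

Answer: no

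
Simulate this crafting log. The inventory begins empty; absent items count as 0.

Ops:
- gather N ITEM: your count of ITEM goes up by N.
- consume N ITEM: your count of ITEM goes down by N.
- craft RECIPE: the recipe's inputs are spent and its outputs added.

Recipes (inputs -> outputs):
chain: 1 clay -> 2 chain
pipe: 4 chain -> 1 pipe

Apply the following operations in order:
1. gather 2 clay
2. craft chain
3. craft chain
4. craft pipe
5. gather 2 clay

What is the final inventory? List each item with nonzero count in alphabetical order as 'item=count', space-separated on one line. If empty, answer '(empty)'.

After 1 (gather 2 clay): clay=2
After 2 (craft chain): chain=2 clay=1
After 3 (craft chain): chain=4
After 4 (craft pipe): pipe=1
After 5 (gather 2 clay): clay=2 pipe=1

Answer: clay=2 pipe=1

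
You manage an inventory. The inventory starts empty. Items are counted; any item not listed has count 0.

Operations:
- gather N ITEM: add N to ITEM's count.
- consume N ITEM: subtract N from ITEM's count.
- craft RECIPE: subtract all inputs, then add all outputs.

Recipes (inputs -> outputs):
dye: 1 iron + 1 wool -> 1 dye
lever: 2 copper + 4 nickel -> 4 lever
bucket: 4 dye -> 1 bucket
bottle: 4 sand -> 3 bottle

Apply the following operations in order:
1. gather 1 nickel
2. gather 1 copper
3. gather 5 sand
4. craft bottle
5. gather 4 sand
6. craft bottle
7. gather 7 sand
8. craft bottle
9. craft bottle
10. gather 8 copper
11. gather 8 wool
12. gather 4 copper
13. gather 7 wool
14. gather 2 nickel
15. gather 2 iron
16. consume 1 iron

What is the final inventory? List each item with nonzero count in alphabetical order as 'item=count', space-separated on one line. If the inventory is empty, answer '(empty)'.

Answer: bottle=12 copper=13 iron=1 nickel=3 wool=15

Derivation:
After 1 (gather 1 nickel): nickel=1
After 2 (gather 1 copper): copper=1 nickel=1
After 3 (gather 5 sand): copper=1 nickel=1 sand=5
After 4 (craft bottle): bottle=3 copper=1 nickel=1 sand=1
After 5 (gather 4 sand): bottle=3 copper=1 nickel=1 sand=5
After 6 (craft bottle): bottle=6 copper=1 nickel=1 sand=1
After 7 (gather 7 sand): bottle=6 copper=1 nickel=1 sand=8
After 8 (craft bottle): bottle=9 copper=1 nickel=1 sand=4
After 9 (craft bottle): bottle=12 copper=1 nickel=1
After 10 (gather 8 copper): bottle=12 copper=9 nickel=1
After 11 (gather 8 wool): bottle=12 copper=9 nickel=1 wool=8
After 12 (gather 4 copper): bottle=12 copper=13 nickel=1 wool=8
After 13 (gather 7 wool): bottle=12 copper=13 nickel=1 wool=15
After 14 (gather 2 nickel): bottle=12 copper=13 nickel=3 wool=15
After 15 (gather 2 iron): bottle=12 copper=13 iron=2 nickel=3 wool=15
After 16 (consume 1 iron): bottle=12 copper=13 iron=1 nickel=3 wool=15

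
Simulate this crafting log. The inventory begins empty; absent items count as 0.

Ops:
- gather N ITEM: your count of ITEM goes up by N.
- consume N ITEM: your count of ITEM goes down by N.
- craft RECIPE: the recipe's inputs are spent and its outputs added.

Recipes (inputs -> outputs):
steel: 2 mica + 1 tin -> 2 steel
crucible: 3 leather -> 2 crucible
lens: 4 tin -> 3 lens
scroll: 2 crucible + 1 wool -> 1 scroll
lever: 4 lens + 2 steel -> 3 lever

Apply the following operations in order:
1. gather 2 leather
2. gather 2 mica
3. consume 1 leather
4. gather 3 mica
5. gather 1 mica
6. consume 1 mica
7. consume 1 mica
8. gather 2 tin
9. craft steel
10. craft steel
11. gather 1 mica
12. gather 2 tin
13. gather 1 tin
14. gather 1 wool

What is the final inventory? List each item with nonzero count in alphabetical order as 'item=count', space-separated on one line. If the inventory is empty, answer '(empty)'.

After 1 (gather 2 leather): leather=2
After 2 (gather 2 mica): leather=2 mica=2
After 3 (consume 1 leather): leather=1 mica=2
After 4 (gather 3 mica): leather=1 mica=5
After 5 (gather 1 mica): leather=1 mica=6
After 6 (consume 1 mica): leather=1 mica=5
After 7 (consume 1 mica): leather=1 mica=4
After 8 (gather 2 tin): leather=1 mica=4 tin=2
After 9 (craft steel): leather=1 mica=2 steel=2 tin=1
After 10 (craft steel): leather=1 steel=4
After 11 (gather 1 mica): leather=1 mica=1 steel=4
After 12 (gather 2 tin): leather=1 mica=1 steel=4 tin=2
After 13 (gather 1 tin): leather=1 mica=1 steel=4 tin=3
After 14 (gather 1 wool): leather=1 mica=1 steel=4 tin=3 wool=1

Answer: leather=1 mica=1 steel=4 tin=3 wool=1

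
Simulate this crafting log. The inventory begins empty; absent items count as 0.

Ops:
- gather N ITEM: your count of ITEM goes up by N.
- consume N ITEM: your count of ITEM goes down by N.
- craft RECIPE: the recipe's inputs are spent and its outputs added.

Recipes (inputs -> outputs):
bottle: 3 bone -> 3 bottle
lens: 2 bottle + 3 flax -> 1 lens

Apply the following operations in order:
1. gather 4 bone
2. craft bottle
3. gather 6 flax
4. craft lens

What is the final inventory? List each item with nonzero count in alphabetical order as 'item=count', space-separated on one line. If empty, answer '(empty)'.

Answer: bone=1 bottle=1 flax=3 lens=1

Derivation:
After 1 (gather 4 bone): bone=4
After 2 (craft bottle): bone=1 bottle=3
After 3 (gather 6 flax): bone=1 bottle=3 flax=6
After 4 (craft lens): bone=1 bottle=1 flax=3 lens=1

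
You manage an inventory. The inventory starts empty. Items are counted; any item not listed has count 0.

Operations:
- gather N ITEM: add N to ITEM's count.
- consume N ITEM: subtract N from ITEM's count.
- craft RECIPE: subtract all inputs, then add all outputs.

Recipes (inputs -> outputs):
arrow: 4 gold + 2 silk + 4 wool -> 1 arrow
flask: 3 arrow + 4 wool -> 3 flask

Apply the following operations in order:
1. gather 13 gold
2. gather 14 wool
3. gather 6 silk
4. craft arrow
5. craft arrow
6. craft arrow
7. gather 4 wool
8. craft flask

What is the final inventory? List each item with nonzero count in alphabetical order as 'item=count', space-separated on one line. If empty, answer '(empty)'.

After 1 (gather 13 gold): gold=13
After 2 (gather 14 wool): gold=13 wool=14
After 3 (gather 6 silk): gold=13 silk=6 wool=14
After 4 (craft arrow): arrow=1 gold=9 silk=4 wool=10
After 5 (craft arrow): arrow=2 gold=5 silk=2 wool=6
After 6 (craft arrow): arrow=3 gold=1 wool=2
After 7 (gather 4 wool): arrow=3 gold=1 wool=6
After 8 (craft flask): flask=3 gold=1 wool=2

Answer: flask=3 gold=1 wool=2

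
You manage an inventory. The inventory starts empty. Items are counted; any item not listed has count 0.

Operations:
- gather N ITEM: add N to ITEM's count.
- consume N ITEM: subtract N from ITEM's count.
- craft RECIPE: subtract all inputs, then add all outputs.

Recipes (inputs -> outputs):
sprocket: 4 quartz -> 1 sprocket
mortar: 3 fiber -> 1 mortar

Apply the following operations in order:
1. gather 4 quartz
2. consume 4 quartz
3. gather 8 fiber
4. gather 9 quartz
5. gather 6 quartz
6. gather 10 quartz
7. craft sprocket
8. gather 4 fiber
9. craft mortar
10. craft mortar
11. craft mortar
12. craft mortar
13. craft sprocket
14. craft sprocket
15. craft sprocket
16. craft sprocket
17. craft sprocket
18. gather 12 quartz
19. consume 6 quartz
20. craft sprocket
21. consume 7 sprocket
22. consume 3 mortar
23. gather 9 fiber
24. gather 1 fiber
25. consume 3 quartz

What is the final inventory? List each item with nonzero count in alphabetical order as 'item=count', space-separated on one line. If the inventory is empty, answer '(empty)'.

Answer: fiber=10 mortar=1

Derivation:
After 1 (gather 4 quartz): quartz=4
After 2 (consume 4 quartz): (empty)
After 3 (gather 8 fiber): fiber=8
After 4 (gather 9 quartz): fiber=8 quartz=9
After 5 (gather 6 quartz): fiber=8 quartz=15
After 6 (gather 10 quartz): fiber=8 quartz=25
After 7 (craft sprocket): fiber=8 quartz=21 sprocket=1
After 8 (gather 4 fiber): fiber=12 quartz=21 sprocket=1
After 9 (craft mortar): fiber=9 mortar=1 quartz=21 sprocket=1
After 10 (craft mortar): fiber=6 mortar=2 quartz=21 sprocket=1
After 11 (craft mortar): fiber=3 mortar=3 quartz=21 sprocket=1
After 12 (craft mortar): mortar=4 quartz=21 sprocket=1
After 13 (craft sprocket): mortar=4 quartz=17 sprocket=2
After 14 (craft sprocket): mortar=4 quartz=13 sprocket=3
After 15 (craft sprocket): mortar=4 quartz=9 sprocket=4
After 16 (craft sprocket): mortar=4 quartz=5 sprocket=5
After 17 (craft sprocket): mortar=4 quartz=1 sprocket=6
After 18 (gather 12 quartz): mortar=4 quartz=13 sprocket=6
After 19 (consume 6 quartz): mortar=4 quartz=7 sprocket=6
After 20 (craft sprocket): mortar=4 quartz=3 sprocket=7
After 21 (consume 7 sprocket): mortar=4 quartz=3
After 22 (consume 3 mortar): mortar=1 quartz=3
After 23 (gather 9 fiber): fiber=9 mortar=1 quartz=3
After 24 (gather 1 fiber): fiber=10 mortar=1 quartz=3
After 25 (consume 3 quartz): fiber=10 mortar=1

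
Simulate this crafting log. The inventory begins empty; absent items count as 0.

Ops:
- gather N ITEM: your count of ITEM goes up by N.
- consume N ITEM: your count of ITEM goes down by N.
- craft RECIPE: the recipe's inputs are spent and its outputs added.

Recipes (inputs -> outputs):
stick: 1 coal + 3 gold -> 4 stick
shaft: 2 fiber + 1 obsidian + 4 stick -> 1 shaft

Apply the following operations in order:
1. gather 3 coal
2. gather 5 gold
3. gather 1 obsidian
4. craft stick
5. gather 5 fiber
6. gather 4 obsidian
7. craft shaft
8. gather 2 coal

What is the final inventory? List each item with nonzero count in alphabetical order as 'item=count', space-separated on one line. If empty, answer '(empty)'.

After 1 (gather 3 coal): coal=3
After 2 (gather 5 gold): coal=3 gold=5
After 3 (gather 1 obsidian): coal=3 gold=5 obsidian=1
After 4 (craft stick): coal=2 gold=2 obsidian=1 stick=4
After 5 (gather 5 fiber): coal=2 fiber=5 gold=2 obsidian=1 stick=4
After 6 (gather 4 obsidian): coal=2 fiber=5 gold=2 obsidian=5 stick=4
After 7 (craft shaft): coal=2 fiber=3 gold=2 obsidian=4 shaft=1
After 8 (gather 2 coal): coal=4 fiber=3 gold=2 obsidian=4 shaft=1

Answer: coal=4 fiber=3 gold=2 obsidian=4 shaft=1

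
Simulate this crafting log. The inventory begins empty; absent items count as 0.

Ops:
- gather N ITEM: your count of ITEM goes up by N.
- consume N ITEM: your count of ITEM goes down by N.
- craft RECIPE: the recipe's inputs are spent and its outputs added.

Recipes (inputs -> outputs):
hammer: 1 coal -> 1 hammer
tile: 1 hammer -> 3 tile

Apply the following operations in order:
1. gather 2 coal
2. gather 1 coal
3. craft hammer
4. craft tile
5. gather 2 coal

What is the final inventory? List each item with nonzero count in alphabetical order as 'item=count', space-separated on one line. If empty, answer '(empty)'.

After 1 (gather 2 coal): coal=2
After 2 (gather 1 coal): coal=3
After 3 (craft hammer): coal=2 hammer=1
After 4 (craft tile): coal=2 tile=3
After 5 (gather 2 coal): coal=4 tile=3

Answer: coal=4 tile=3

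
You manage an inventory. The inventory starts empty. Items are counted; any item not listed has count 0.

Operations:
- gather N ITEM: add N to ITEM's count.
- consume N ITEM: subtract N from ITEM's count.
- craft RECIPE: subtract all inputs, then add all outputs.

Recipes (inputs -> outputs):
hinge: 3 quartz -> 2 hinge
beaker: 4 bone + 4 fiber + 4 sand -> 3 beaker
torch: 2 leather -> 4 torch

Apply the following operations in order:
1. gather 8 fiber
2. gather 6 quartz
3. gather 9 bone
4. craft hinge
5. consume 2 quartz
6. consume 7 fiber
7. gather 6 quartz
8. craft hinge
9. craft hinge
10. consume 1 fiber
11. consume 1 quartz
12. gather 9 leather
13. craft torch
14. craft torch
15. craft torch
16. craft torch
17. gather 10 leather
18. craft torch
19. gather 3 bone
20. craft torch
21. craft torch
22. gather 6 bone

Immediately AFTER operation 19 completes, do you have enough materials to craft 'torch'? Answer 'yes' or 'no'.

After 1 (gather 8 fiber): fiber=8
After 2 (gather 6 quartz): fiber=8 quartz=6
After 3 (gather 9 bone): bone=9 fiber=8 quartz=6
After 4 (craft hinge): bone=9 fiber=8 hinge=2 quartz=3
After 5 (consume 2 quartz): bone=9 fiber=8 hinge=2 quartz=1
After 6 (consume 7 fiber): bone=9 fiber=1 hinge=2 quartz=1
After 7 (gather 6 quartz): bone=9 fiber=1 hinge=2 quartz=7
After 8 (craft hinge): bone=9 fiber=1 hinge=4 quartz=4
After 9 (craft hinge): bone=9 fiber=1 hinge=6 quartz=1
After 10 (consume 1 fiber): bone=9 hinge=6 quartz=1
After 11 (consume 1 quartz): bone=9 hinge=6
After 12 (gather 9 leather): bone=9 hinge=6 leather=9
After 13 (craft torch): bone=9 hinge=6 leather=7 torch=4
After 14 (craft torch): bone=9 hinge=6 leather=5 torch=8
After 15 (craft torch): bone=9 hinge=6 leather=3 torch=12
After 16 (craft torch): bone=9 hinge=6 leather=1 torch=16
After 17 (gather 10 leather): bone=9 hinge=6 leather=11 torch=16
After 18 (craft torch): bone=9 hinge=6 leather=9 torch=20
After 19 (gather 3 bone): bone=12 hinge=6 leather=9 torch=20

Answer: yes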